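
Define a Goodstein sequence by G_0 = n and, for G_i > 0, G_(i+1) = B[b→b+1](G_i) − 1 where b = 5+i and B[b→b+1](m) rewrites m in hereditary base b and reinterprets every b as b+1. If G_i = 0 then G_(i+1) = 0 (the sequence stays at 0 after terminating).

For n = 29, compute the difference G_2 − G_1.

base 5: 29 = 5^2 + 4; at 6: 6^2 + 4 = 40; next = 39
base 6: 39 = 6^2 + 3; at 7: 7^2 + 3 = 52; next = 51

12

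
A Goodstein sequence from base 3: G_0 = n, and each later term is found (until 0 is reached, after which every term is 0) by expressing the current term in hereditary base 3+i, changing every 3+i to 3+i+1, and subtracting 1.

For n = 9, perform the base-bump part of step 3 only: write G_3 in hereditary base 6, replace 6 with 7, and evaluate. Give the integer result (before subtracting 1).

22

base 3: 9 = 3^2; at 4: 4^2 = 16; next = 15
base 4: 15 = 3·4 + 3; at 5: 3·5 + 3 = 18; next = 17
base 5: 17 = 3·5 + 2; at 6: 3·6 + 2 = 20; next = 19
base 6: 19 = 3·6 + 1; at 7: 3·7 + 1 = 22; next = 21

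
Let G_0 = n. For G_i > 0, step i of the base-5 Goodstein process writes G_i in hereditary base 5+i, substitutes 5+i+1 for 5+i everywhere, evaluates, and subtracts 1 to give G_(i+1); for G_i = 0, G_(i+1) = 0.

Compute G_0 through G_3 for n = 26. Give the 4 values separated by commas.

(0) 26|_5 = 5^2 + 1 ↦ 6^2 + 1|_6 = 37 ⇒ 36
(1) 36|_6 = 6^2 ↦ 7^2|_7 = 49 ⇒ 48
(2) 48|_7 = 6·7 + 6 ↦ 6·8 + 6|_8 = 54 ⇒ 53

26, 36, 48, 53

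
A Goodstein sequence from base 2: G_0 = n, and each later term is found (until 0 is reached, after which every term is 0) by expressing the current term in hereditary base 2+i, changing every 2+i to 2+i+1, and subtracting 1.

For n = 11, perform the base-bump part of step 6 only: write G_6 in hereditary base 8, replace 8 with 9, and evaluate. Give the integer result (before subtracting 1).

step 0: 11 = 2^(2 + 1) + 2 + 1; sub 3 for 2: 3^(3 + 1) + 3 + 1; = 85; G_1 = 85−1 = 84
step 1: 84 = 3^(3 + 1) + 3; sub 4 for 3: 4^(4 + 1) + 4; = 1028; G_2 = 1028−1 = 1027
step 2: 1027 = 4^(4 + 1) + 3; sub 5 for 4: 5^(5 + 1) + 3; = 15628; G_3 = 15628−1 = 15627
step 3: 15627 = 5^(5 + 1) + 2; sub 6 for 5: 6^(6 + 1) + 2; = 279938; G_4 = 279938−1 = 279937
step 4: 279937 = 6^(6 + 1) + 1; sub 7 for 6: 7^(7 + 1) + 1; = 5764802; G_5 = 5764802−1 = 5764801
step 5: 5764801 = 7^(7 + 1); sub 8 for 7: 8^(8 + 1); = 134217728; G_6 = 134217728−1 = 134217727

2749609303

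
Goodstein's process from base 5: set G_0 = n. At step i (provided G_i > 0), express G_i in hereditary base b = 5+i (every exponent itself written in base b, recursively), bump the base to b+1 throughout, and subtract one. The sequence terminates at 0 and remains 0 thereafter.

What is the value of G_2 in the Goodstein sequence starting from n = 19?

19 —HB5→ 3·5 + 4 —bump→ 3·6 + 4 = 22 —(−1)→ 21
21 —HB6→ 3·6 + 3 —bump→ 3·7 + 3 = 24 —(−1)→ 23

23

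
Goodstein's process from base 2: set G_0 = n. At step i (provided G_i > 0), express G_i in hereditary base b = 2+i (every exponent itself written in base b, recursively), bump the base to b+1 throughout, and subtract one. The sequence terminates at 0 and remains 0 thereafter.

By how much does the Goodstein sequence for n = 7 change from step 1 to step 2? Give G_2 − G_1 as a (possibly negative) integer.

229

7 —HB2→ 2^2 + 2 + 1 —bump→ 3^3 + 3 + 1 = 31 —(−1)→ 30
30 —HB3→ 3^3 + 3 —bump→ 4^4 + 4 = 260 —(−1)→ 259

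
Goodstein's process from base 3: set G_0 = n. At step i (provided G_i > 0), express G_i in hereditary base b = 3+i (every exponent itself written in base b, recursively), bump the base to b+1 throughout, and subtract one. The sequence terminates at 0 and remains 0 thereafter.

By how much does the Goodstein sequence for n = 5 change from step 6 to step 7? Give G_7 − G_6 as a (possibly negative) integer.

-1

base 3: 5 = 3 + 2; at 4: 4 + 2 = 6; next = 5
base 4: 5 = 4 + 1; at 5: 5 + 1 = 6; next = 5
base 5: 5 = 5; at 6: 6 = 6; next = 5
base 6: 5 = 5; at 7: 5 = 5; next = 4
base 7: 4 = 4; at 8: 4 = 4; next = 3
base 8: 3 = 3; at 9: 3 = 3; next = 2
base 9: 2 = 2; at 10: 2 = 2; next = 1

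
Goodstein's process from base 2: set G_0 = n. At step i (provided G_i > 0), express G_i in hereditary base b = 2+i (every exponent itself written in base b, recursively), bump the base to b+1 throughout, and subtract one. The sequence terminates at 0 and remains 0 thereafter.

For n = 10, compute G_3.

step 0: 10 = 2^(2 + 1) + 2; sub 3 for 2: 3^(3 + 1) + 3; = 84; G_1 = 84−1 = 83
step 1: 83 = 3^(3 + 1) + 2; sub 4 for 3: 4^(4 + 1) + 2; = 1026; G_2 = 1026−1 = 1025
step 2: 1025 = 4^(4 + 1) + 1; sub 5 for 4: 5^(5 + 1) + 1; = 15626; G_3 = 15626−1 = 15625

15625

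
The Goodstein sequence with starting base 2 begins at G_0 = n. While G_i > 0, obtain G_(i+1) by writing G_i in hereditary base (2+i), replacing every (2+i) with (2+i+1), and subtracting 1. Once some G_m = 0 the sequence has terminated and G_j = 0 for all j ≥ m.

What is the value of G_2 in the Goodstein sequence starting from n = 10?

(0) 10|_2 = 2^(2 + 1) + 2 ↦ 3^(3 + 1) + 3|_3 = 84 ⇒ 83
(1) 83|_3 = 3^(3 + 1) + 2 ↦ 4^(4 + 1) + 2|_4 = 1026 ⇒ 1025
(2) 1025|_4 = 4^(4 + 1) + 1 ↦ 5^(5 + 1) + 1|_5 = 15626 ⇒ 15625

1025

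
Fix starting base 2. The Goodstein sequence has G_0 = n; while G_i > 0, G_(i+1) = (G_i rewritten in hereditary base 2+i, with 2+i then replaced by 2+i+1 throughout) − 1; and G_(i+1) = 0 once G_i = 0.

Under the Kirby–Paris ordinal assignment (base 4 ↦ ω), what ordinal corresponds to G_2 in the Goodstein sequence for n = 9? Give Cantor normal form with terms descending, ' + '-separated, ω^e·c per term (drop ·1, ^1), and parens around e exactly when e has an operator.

ω^ω·3 + ω^3·3 + ω^2·3 + ω·3 + 3

[0] 9 ≡ 2^(2 + 1) + 1 (base 2). Lift 3: 82. −1: 81.
[1] 81 ≡ 3^(3 + 1) (base 3). Lift 4: 1024. −1: 1023.
[2] 1023 ≡ 3·4^4 + 3·4^3 + 3·4^2 + 3·4 + 3 (base 4). Lift 5: 9843. −1: 9842.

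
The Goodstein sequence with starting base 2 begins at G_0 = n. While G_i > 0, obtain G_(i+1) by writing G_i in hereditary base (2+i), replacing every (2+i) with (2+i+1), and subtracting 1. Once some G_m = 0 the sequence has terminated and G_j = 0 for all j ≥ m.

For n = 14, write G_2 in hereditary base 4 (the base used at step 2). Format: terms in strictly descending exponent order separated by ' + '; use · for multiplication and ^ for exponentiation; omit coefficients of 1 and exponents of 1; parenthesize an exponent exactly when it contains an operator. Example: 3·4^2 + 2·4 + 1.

4^(4 + 1) + 4^4 + 1

step 0: 14 = 2^(2 + 1) + 2^2 + 2; sub 3 for 2: 3^(3 + 1) + 3^3 + 3; = 111; G_1 = 111−1 = 110
step 1: 110 = 3^(3 + 1) + 3^3 + 2; sub 4 for 3: 4^(4 + 1) + 4^4 + 2; = 1282; G_2 = 1282−1 = 1281
step 2: 1281 = 4^(4 + 1) + 4^4 + 1; sub 5 for 4: 5^(5 + 1) + 5^5 + 1; = 18751; G_3 = 18751−1 = 18750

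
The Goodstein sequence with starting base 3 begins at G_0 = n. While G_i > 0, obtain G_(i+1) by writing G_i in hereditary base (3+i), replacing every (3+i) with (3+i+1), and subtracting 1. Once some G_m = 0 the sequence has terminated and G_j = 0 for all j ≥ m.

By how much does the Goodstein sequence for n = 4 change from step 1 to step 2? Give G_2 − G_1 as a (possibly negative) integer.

0

G_0 = 4. HB_3(4) = 3 + 1. Bump = 5. G_1 = 4.
G_1 = 4. HB_4(4) = 4. Bump = 5. G_2 = 4.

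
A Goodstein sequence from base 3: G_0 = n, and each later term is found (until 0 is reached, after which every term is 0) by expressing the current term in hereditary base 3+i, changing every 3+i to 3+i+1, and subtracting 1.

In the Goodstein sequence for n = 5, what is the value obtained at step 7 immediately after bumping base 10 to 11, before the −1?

1

i=0: 5 = 3 + 2 (b=3); 3→4: 4 + 2 = 6; 6−1 = 5
i=1: 5 = 4 + 1 (b=4); 4→5: 5 + 1 = 6; 6−1 = 5
i=2: 5 = 5 (b=5); 5→6: 6 = 6; 6−1 = 5
i=3: 5 = 5 (b=6); 6→7: 5 = 5; 5−1 = 4
i=4: 4 = 4 (b=7); 7→8: 4 = 4; 4−1 = 3
i=5: 3 = 3 (b=8); 8→9: 3 = 3; 3−1 = 2
i=6: 2 = 2 (b=9); 9→10: 2 = 2; 2−1 = 1
i=7: 1 = 1 (b=10); 10→11: 1 = 1; 1−1 = 0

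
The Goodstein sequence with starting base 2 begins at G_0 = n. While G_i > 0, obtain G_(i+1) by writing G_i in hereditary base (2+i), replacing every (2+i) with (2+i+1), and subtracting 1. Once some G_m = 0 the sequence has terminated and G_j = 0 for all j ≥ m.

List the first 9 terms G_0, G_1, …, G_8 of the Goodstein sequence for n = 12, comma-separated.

12, 107, 1065, 15685, 280019, 5764910, 134217867, 3486784574, 100000000211

base 2: 12 = 2^(2 + 1) + 2^2; at 3: 3^(3 + 1) + 3^3 = 108; next = 107
base 3: 107 = 3^(3 + 1) + 2·3^2 + 2·3 + 2; at 4: 4^(4 + 1) + 2·4^2 + 2·4 + 2 = 1066; next = 1065
base 4: 1065 = 4^(4 + 1) + 2·4^2 + 2·4 + 1; at 5: 5^(5 + 1) + 2·5^2 + 2·5 + 1 = 15686; next = 15685
base 5: 15685 = 5^(5 + 1) + 2·5^2 + 2·5; at 6: 6^(6 + 1) + 2·6^2 + 2·6 = 280020; next = 280019
base 6: 280019 = 6^(6 + 1) + 2·6^2 + 6 + 5; at 7: 7^(7 + 1) + 2·7^2 + 7 + 5 = 5764911; next = 5764910
base 7: 5764910 = 7^(7 + 1) + 2·7^2 + 7 + 4; at 8: 8^(8 + 1) + 2·8^2 + 8 + 4 = 134217868; next = 134217867
base 8: 134217867 = 8^(8 + 1) + 2·8^2 + 8 + 3; at 9: 9^(9 + 1) + 2·9^2 + 9 + 3 = 3486784575; next = 3486784574
base 9: 3486784574 = 9^(9 + 1) + 2·9^2 + 9 + 2; at 10: 10^(10 + 1) + 2·10^2 + 10 + 2 = 100000000212; next = 100000000211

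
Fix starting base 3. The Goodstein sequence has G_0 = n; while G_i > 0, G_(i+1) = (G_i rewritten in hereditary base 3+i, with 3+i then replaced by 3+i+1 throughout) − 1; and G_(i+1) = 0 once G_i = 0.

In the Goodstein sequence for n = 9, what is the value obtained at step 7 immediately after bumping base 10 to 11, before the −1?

G_0=9  [base 3] 3^2  →[3↦4]→  4^2 = 16  −1 ⇒ G_1=15
G_1=15  [base 4] 3·4 + 3  →[4↦5]→  3·5 + 3 = 18  −1 ⇒ G_2=17
G_2=17  [base 5] 3·5 + 2  →[5↦6]→  3·6 + 2 = 20  −1 ⇒ G_3=19
G_3=19  [base 6] 3·6 + 1  →[6↦7]→  3·7 + 1 = 22  −1 ⇒ G_4=21
G_4=21  [base 7] 3·7  →[7↦8]→  3·8 = 24  −1 ⇒ G_5=23
G_5=23  [base 8] 2·8 + 7  →[8↦9]→  2·9 + 7 = 25  −1 ⇒ G_6=24
G_6=24  [base 9] 2·9 + 6  →[9↦10]→  2·10 + 6 = 26  −1 ⇒ G_7=25
G_7=25  [base 10] 2·10 + 5  →[10↦11]→  2·11 + 5 = 27  −1 ⇒ G_8=26

27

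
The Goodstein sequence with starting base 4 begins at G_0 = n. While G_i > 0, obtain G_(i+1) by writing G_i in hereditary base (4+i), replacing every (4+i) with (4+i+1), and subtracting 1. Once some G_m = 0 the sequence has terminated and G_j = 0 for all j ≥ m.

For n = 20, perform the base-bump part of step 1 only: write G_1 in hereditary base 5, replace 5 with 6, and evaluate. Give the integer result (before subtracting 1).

40

[0] 20 ≡ 4^2 + 4 (base 4). Lift 5: 30. −1: 29.
[1] 29 ≡ 5^2 + 4 (base 5). Lift 6: 40. −1: 39.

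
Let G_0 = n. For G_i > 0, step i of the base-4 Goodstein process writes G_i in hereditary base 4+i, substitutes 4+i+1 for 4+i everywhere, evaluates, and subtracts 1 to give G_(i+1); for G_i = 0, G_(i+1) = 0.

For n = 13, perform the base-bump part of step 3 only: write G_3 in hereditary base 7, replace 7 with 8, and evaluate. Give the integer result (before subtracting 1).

base 4: 13 = 3·4 + 1; at 5: 3·5 + 1 = 16; next = 15
base 5: 15 = 3·5; at 6: 3·6 = 18; next = 17
base 6: 17 = 2·6 + 5; at 7: 2·7 + 5 = 19; next = 18
base 7: 18 = 2·7 + 4; at 8: 2·8 + 4 = 20; next = 19

20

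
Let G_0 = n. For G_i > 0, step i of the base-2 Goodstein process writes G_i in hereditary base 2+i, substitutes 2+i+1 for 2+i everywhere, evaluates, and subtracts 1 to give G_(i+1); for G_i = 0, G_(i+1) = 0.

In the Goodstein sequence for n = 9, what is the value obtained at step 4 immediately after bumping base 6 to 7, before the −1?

2471827

[0] 9 ≡ 2^(2 + 1) + 1 (base 2). Lift 3: 82. −1: 81.
[1] 81 ≡ 3^(3 + 1) (base 3). Lift 4: 1024. −1: 1023.
[2] 1023 ≡ 3·4^4 + 3·4^3 + 3·4^2 + 3·4 + 3 (base 4). Lift 5: 9843. −1: 9842.
[3] 9842 ≡ 3·5^5 + 3·5^3 + 3·5^2 + 3·5 + 2 (base 5). Lift 6: 140744. −1: 140743.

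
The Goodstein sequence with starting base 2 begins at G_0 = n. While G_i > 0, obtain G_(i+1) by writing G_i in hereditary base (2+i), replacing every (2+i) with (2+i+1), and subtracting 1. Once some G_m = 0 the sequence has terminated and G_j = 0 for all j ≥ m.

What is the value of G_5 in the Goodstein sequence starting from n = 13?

G_0 = 13. HB_2(13) = 2^(2 + 1) + 2^2 + 1. Bump = 109. G_1 = 108.
G_1 = 108. HB_3(108) = 3^(3 + 1) + 3^3. Bump = 1280. G_2 = 1279.
G_2 = 1279. HB_4(1279) = 4^(4 + 1) + 3·4^3 + 3·4^2 + 3·4 + 3. Bump = 16093. G_3 = 16092.
G_3 = 16092. HB_5(16092) = 5^(5 + 1) + 3·5^3 + 3·5^2 + 3·5 + 2. Bump = 280712. G_4 = 280711.
G_4 = 280711. HB_6(280711) = 6^(6 + 1) + 3·6^3 + 3·6^2 + 3·6 + 1. Bump = 5765999. G_5 = 5765998.
G_5 = 5765998. HB_7(5765998) = 7^(7 + 1) + 3·7^3 + 3·7^2 + 3·7. Bump = 134219480. G_6 = 134219479.

5765998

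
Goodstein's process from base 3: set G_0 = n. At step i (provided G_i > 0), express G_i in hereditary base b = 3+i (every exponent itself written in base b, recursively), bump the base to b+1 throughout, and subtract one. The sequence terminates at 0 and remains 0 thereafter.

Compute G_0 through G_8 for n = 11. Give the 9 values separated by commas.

11, 17, 25, 35, 39, 43, 47, 51, 55

step 0: 11 = 3^2 + 2; sub 4 for 3: 4^2 + 2; = 18; G_1 = 18−1 = 17
step 1: 17 = 4^2 + 1; sub 5 for 4: 5^2 + 1; = 26; G_2 = 26−1 = 25
step 2: 25 = 5^2; sub 6 for 5: 6^2; = 36; G_3 = 36−1 = 35
step 3: 35 = 5·6 + 5; sub 7 for 6: 5·7 + 5; = 40; G_4 = 40−1 = 39
step 4: 39 = 5·7 + 4; sub 8 for 7: 5·8 + 4; = 44; G_5 = 44−1 = 43
step 5: 43 = 5·8 + 3; sub 9 for 8: 5·9 + 3; = 48; G_6 = 48−1 = 47
step 6: 47 = 5·9 + 2; sub 10 for 9: 5·10 + 2; = 52; G_7 = 52−1 = 51
step 7: 51 = 5·10 + 1; sub 11 for 10: 5·11 + 1; = 56; G_8 = 56−1 = 55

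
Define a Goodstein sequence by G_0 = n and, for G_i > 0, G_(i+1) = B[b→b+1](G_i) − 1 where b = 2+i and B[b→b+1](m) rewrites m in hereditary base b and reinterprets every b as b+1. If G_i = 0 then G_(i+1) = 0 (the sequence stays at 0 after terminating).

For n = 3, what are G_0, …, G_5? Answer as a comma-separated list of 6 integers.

base 2: 3 = 2 + 1; at 3: 3 + 1 = 4; next = 3
base 3: 3 = 3; at 4: 4 = 4; next = 3
base 4: 3 = 3; at 5: 3 = 3; next = 2
base 5: 2 = 2; at 6: 2 = 2; next = 1
base 6: 1 = 1; at 7: 1 = 1; next = 0

3, 3, 3, 2, 1, 0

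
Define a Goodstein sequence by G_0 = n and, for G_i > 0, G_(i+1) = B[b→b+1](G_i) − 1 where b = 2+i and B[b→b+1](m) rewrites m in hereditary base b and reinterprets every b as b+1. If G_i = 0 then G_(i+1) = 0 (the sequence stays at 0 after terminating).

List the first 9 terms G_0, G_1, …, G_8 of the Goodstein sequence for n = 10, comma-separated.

10, 83, 1025, 15625, 279935, 4215754, 84073323, 1937434592, 50000555551

[0] 10 ≡ 2^(2 + 1) + 2 (base 2). Lift 3: 84. −1: 83.
[1] 83 ≡ 3^(3 + 1) + 2 (base 3). Lift 4: 1026. −1: 1025.
[2] 1025 ≡ 4^(4 + 1) + 1 (base 4). Lift 5: 15626. −1: 15625.
[3] 15625 ≡ 5^(5 + 1) (base 5). Lift 6: 279936. −1: 279935.
[4] 279935 ≡ 5·6^6 + 5·6^5 + 5·6^4 + 5·6^3 + 5·6^2 + 5·6 + 5 (base 6). Lift 7: 4215755. −1: 4215754.
[5] 4215754 ≡ 5·7^7 + 5·7^5 + 5·7^4 + 5·7^3 + 5·7^2 + 5·7 + 4 (base 7). Lift 8: 84073324. −1: 84073323.
[6] 84073323 ≡ 5·8^8 + 5·8^5 + 5·8^4 + 5·8^3 + 5·8^2 + 5·8 + 3 (base 8). Lift 9: 1937434593. −1: 1937434592.
[7] 1937434592 ≡ 5·9^9 + 5·9^5 + 5·9^4 + 5·9^3 + 5·9^2 + 5·9 + 2 (base 9). Lift 10: 50000555552. −1: 50000555551.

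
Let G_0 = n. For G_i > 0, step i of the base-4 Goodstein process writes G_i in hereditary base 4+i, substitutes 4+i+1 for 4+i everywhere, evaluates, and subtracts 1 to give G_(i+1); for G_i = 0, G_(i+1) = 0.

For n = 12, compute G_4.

base 4: 12 = 3·4; at 5: 3·5 = 15; next = 14
base 5: 14 = 2·5 + 4; at 6: 2·6 + 4 = 16; next = 15
base 6: 15 = 2·6 + 3; at 7: 2·7 + 3 = 17; next = 16
base 7: 16 = 2·7 + 2; at 8: 2·8 + 2 = 18; next = 17

17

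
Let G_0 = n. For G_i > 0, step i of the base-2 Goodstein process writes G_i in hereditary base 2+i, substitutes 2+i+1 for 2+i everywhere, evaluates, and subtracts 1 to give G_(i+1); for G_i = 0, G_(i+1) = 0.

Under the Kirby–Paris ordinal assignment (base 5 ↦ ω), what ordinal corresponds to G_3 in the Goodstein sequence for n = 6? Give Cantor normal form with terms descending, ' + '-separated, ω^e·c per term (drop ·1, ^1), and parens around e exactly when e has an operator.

ω^ω

(0) 6|_2 = 2^2 + 2 ↦ 3^3 + 3|_3 = 30 ⇒ 29
(1) 29|_3 = 3^3 + 2 ↦ 4^4 + 2|_4 = 258 ⇒ 257
(2) 257|_4 = 4^4 + 1 ↦ 5^5 + 1|_5 = 3126 ⇒ 3125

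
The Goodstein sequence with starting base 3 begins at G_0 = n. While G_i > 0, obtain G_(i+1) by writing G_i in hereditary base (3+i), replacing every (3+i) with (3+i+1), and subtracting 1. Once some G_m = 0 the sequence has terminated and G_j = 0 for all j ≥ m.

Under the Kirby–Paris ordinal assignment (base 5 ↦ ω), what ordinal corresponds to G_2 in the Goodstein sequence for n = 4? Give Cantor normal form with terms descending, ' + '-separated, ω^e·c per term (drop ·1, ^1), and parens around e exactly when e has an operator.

4

4 —HB3→ 3 + 1 —bump→ 4 + 1 = 5 —(−1)→ 4
4 —HB4→ 4 —bump→ 5 = 5 —(−1)→ 4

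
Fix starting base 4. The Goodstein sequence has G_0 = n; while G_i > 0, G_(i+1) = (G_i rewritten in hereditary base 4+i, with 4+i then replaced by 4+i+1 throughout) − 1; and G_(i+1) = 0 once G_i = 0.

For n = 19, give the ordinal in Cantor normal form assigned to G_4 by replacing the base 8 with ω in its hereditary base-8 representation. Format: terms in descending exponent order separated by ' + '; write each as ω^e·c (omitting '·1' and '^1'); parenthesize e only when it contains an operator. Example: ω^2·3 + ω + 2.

ω·7 + 7

i=0: 19 = 4^2 + 3 (b=4); 4→5: 5^2 + 3 = 28; 28−1 = 27
i=1: 27 = 5^2 + 2 (b=5); 5→6: 6^2 + 2 = 38; 38−1 = 37
i=2: 37 = 6^2 + 1 (b=6); 6→7: 7^2 + 1 = 50; 50−1 = 49
i=3: 49 = 7^2 (b=7); 7→8: 8^2 = 64; 64−1 = 63
i=4: 63 = 7·8 + 7 (b=8); 8→9: 7·9 + 7 = 70; 70−1 = 69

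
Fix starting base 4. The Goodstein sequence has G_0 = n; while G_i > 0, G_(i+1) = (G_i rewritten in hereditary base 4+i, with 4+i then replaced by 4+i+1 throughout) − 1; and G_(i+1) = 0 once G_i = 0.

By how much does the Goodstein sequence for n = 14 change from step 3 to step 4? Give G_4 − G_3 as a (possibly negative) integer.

step 0: 14 = 3·4 + 2; sub 5 for 4: 3·5 + 2; = 17; G_1 = 17−1 = 16
step 1: 16 = 3·5 + 1; sub 6 for 5: 3·6 + 1; = 19; G_2 = 19−1 = 18
step 2: 18 = 3·6; sub 7 for 6: 3·7; = 21; G_3 = 21−1 = 20
step 3: 20 = 2·7 + 6; sub 8 for 7: 2·8 + 6; = 22; G_4 = 22−1 = 21

1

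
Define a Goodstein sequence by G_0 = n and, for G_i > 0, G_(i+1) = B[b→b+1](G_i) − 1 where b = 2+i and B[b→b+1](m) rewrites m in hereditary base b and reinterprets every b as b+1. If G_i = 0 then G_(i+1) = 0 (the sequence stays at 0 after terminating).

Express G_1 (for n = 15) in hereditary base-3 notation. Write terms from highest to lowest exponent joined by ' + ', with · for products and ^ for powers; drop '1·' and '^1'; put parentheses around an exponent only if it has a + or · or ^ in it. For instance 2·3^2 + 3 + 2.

15 —HB2→ 2^(2 + 1) + 2^2 + 2 + 1 —bump→ 3^(3 + 1) + 3^3 + 3 + 1 = 112 —(−1)→ 111
111 —HB3→ 3^(3 + 1) + 3^3 + 3 —bump→ 4^(4 + 1) + 4^4 + 4 = 1284 —(−1)→ 1283

3^(3 + 1) + 3^3 + 3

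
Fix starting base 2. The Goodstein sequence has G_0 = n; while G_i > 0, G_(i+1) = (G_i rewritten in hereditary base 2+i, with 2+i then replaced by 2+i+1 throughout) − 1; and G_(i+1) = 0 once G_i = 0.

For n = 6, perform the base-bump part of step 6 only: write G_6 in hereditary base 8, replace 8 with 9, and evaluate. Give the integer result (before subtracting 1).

332148

step 0: 6 = 2^2 + 2; sub 3 for 2: 3^3 + 3; = 30; G_1 = 30−1 = 29
step 1: 29 = 3^3 + 2; sub 4 for 3: 4^4 + 2; = 258; G_2 = 258−1 = 257
step 2: 257 = 4^4 + 1; sub 5 for 4: 5^5 + 1; = 3126; G_3 = 3126−1 = 3125
step 3: 3125 = 5^5; sub 6 for 5: 6^6; = 46656; G_4 = 46656−1 = 46655
step 4: 46655 = 5·6^5 + 5·6^4 + 5·6^3 + 5·6^2 + 5·6 + 5; sub 7 for 6: 5·7^5 + 5·7^4 + 5·7^3 + 5·7^2 + 5·7 + 5; = 98040; G_5 = 98040−1 = 98039
step 5: 98039 = 5·7^5 + 5·7^4 + 5·7^3 + 5·7^2 + 5·7 + 4; sub 8 for 7: 5·8^5 + 5·8^4 + 5·8^3 + 5·8^2 + 5·8 + 4; = 187244; G_6 = 187244−1 = 187243
step 6: 187243 = 5·8^5 + 5·8^4 + 5·8^3 + 5·8^2 + 5·8 + 3; sub 9 for 8: 5·9^5 + 5·9^4 + 5·9^3 + 5·9^2 + 5·9 + 3; = 332148; G_7 = 332148−1 = 332147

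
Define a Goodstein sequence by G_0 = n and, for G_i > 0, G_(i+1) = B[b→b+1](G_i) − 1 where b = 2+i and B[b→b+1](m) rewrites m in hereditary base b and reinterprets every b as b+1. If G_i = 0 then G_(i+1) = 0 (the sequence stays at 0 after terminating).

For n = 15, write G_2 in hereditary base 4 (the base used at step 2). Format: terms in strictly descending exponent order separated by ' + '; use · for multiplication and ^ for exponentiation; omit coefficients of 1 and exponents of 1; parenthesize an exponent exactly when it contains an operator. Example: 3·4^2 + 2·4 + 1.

4^(4 + 1) + 4^4 + 3

i=0: 15 = 2^(2 + 1) + 2^2 + 2 + 1 (b=2); 2→3: 3^(3 + 1) + 3^3 + 3 + 1 = 112; 112−1 = 111
i=1: 111 = 3^(3 + 1) + 3^3 + 3 (b=3); 3→4: 4^(4 + 1) + 4^4 + 4 = 1284; 1284−1 = 1283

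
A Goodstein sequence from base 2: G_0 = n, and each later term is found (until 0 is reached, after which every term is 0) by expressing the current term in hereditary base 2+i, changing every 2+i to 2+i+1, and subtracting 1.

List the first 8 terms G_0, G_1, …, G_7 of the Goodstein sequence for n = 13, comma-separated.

G_0 = 13. HB_2(13) = 2^(2 + 1) + 2^2 + 1. Bump = 109. G_1 = 108.
G_1 = 108. HB_3(108) = 3^(3 + 1) + 3^3. Bump = 1280. G_2 = 1279.
G_2 = 1279. HB_4(1279) = 4^(4 + 1) + 3·4^3 + 3·4^2 + 3·4 + 3. Bump = 16093. G_3 = 16092.
G_3 = 16092. HB_5(16092) = 5^(5 + 1) + 3·5^3 + 3·5^2 + 3·5 + 2. Bump = 280712. G_4 = 280711.
G_4 = 280711. HB_6(280711) = 6^(6 + 1) + 3·6^3 + 3·6^2 + 3·6 + 1. Bump = 5765999. G_5 = 5765998.
G_5 = 5765998. HB_7(5765998) = 7^(7 + 1) + 3·7^3 + 3·7^2 + 3·7. Bump = 134219480. G_6 = 134219479.
G_6 = 134219479. HB_8(134219479) = 8^(8 + 1) + 3·8^3 + 3·8^2 + 2·8 + 7. Bump = 3486786856. G_7 = 3486786855.

13, 108, 1279, 16092, 280711, 5765998, 134219479, 3486786855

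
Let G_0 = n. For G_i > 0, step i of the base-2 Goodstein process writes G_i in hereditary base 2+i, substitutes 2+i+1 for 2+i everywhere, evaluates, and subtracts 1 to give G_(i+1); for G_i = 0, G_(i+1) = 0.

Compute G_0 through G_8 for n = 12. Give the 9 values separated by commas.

12, 107, 1065, 15685, 280019, 5764910, 134217867, 3486784574, 100000000211

12 —HB2→ 2^(2 + 1) + 2^2 —bump→ 3^(3 + 1) + 3^3 = 108 —(−1)→ 107
107 —HB3→ 3^(3 + 1) + 2·3^2 + 2·3 + 2 —bump→ 4^(4 + 1) + 2·4^2 + 2·4 + 2 = 1066 —(−1)→ 1065
1065 —HB4→ 4^(4 + 1) + 2·4^2 + 2·4 + 1 —bump→ 5^(5 + 1) + 2·5^2 + 2·5 + 1 = 15686 —(−1)→ 15685
15685 —HB5→ 5^(5 + 1) + 2·5^2 + 2·5 —bump→ 6^(6 + 1) + 2·6^2 + 2·6 = 280020 —(−1)→ 280019
280019 —HB6→ 6^(6 + 1) + 2·6^2 + 6 + 5 —bump→ 7^(7 + 1) + 2·7^2 + 7 + 5 = 5764911 —(−1)→ 5764910
5764910 —HB7→ 7^(7 + 1) + 2·7^2 + 7 + 4 —bump→ 8^(8 + 1) + 2·8^2 + 8 + 4 = 134217868 —(−1)→ 134217867
134217867 —HB8→ 8^(8 + 1) + 2·8^2 + 8 + 3 —bump→ 9^(9 + 1) + 2·9^2 + 9 + 3 = 3486784575 —(−1)→ 3486784574
3486784574 —HB9→ 9^(9 + 1) + 2·9^2 + 9 + 2 —bump→ 10^(10 + 1) + 2·10^2 + 10 + 2 = 100000000212 —(−1)→ 100000000211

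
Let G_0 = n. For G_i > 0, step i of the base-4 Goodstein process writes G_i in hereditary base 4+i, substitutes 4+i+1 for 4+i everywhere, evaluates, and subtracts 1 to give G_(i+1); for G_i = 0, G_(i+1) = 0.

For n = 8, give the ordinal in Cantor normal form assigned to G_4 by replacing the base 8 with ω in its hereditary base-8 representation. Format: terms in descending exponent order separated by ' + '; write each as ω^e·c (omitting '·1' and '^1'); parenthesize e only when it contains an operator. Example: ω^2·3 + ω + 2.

ω + 1

G_0 = 8. HB_4(8) = 2·4. Bump = 10. G_1 = 9.
G_1 = 9. HB_5(9) = 5 + 4. Bump = 10. G_2 = 9.
G_2 = 9. HB_6(9) = 6 + 3. Bump = 10. G_3 = 9.
G_3 = 9. HB_7(9) = 7 + 2. Bump = 10. G_4 = 9.
G_4 = 9. HB_8(9) = 8 + 1. Bump = 10. G_5 = 9.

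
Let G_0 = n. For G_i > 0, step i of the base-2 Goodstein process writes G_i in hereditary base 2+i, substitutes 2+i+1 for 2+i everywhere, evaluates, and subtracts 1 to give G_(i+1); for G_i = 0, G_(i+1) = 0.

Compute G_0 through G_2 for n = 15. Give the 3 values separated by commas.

base 2: 15 = 2^(2 + 1) + 2^2 + 2 + 1; at 3: 3^(3 + 1) + 3^3 + 3 + 1 = 112; next = 111
base 3: 111 = 3^(3 + 1) + 3^3 + 3; at 4: 4^(4 + 1) + 4^4 + 4 = 1284; next = 1283

15, 111, 1283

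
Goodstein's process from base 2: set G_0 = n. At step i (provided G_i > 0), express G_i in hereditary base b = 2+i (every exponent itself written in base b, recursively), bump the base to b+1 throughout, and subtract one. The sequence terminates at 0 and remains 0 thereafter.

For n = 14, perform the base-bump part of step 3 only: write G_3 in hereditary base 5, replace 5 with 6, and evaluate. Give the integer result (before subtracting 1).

326592

step 0: 14 = 2^(2 + 1) + 2^2 + 2; sub 3 for 2: 3^(3 + 1) + 3^3 + 3; = 111; G_1 = 111−1 = 110
step 1: 110 = 3^(3 + 1) + 3^3 + 2; sub 4 for 3: 4^(4 + 1) + 4^4 + 2; = 1282; G_2 = 1282−1 = 1281
step 2: 1281 = 4^(4 + 1) + 4^4 + 1; sub 5 for 4: 5^(5 + 1) + 5^5 + 1; = 18751; G_3 = 18751−1 = 18750
step 3: 18750 = 5^(5 + 1) + 5^5; sub 6 for 5: 6^(6 + 1) + 6^6; = 326592; G_4 = 326592−1 = 326591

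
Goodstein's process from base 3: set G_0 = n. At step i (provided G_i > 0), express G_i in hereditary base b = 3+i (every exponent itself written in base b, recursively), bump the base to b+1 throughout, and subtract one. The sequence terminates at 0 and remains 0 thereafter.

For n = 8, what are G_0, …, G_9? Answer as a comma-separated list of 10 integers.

G_0 = 8. HB_3(8) = 2·3 + 2. Bump = 10. G_1 = 9.
G_1 = 9. HB_4(9) = 2·4 + 1. Bump = 11. G_2 = 10.
G_2 = 10. HB_5(10) = 2·5. Bump = 12. G_3 = 11.
G_3 = 11. HB_6(11) = 6 + 5. Bump = 12. G_4 = 11.
G_4 = 11. HB_7(11) = 7 + 4. Bump = 12. G_5 = 11.
G_5 = 11. HB_8(11) = 8 + 3. Bump = 12. G_6 = 11.
G_6 = 11. HB_9(11) = 9 + 2. Bump = 12. G_7 = 11.
G_7 = 11. HB_10(11) = 10 + 1. Bump = 12. G_8 = 11.
G_8 = 11. HB_11(11) = 11. Bump = 12. G_9 = 11.

8, 9, 10, 11, 11, 11, 11, 11, 11, 11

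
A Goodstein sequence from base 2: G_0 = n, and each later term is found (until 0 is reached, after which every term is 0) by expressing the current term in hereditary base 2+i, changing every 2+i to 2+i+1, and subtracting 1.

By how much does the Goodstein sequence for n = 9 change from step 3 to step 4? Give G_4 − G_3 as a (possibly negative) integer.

G_0 = 9. HB_2(9) = 2^(2 + 1) + 1. Bump = 82. G_1 = 81.
G_1 = 81. HB_3(81) = 3^(3 + 1). Bump = 1024. G_2 = 1023.
G_2 = 1023. HB_4(1023) = 3·4^4 + 3·4^3 + 3·4^2 + 3·4 + 3. Bump = 9843. G_3 = 9842.
G_3 = 9842. HB_5(9842) = 3·5^5 + 3·5^3 + 3·5^2 + 3·5 + 2. Bump = 140744. G_4 = 140743.

130901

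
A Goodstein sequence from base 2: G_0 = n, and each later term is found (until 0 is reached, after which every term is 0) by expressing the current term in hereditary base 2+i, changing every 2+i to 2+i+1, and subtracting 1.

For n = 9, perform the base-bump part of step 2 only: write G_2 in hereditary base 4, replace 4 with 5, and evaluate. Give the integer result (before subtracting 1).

9843

G_0=9  [base 2] 2^(2 + 1) + 1  →[2↦3]→  3^(3 + 1) + 1 = 82  −1 ⇒ G_1=81
G_1=81  [base 3] 3^(3 + 1)  →[3↦4]→  4^(4 + 1) = 1024  −1 ⇒ G_2=1023
G_2=1023  [base 4] 3·4^4 + 3·4^3 + 3·4^2 + 3·4 + 3  →[4↦5]→  3·5^5 + 3·5^3 + 3·5^2 + 3·5 + 3 = 9843  −1 ⇒ G_3=9842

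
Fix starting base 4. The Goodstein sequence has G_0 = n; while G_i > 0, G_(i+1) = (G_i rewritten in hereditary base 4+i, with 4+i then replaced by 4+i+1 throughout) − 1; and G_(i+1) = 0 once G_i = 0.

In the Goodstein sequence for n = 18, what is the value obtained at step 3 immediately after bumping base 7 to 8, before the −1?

54

step 0: 18 = 4^2 + 2; sub 5 for 4: 5^2 + 2; = 27; G_1 = 27−1 = 26
step 1: 26 = 5^2 + 1; sub 6 for 5: 6^2 + 1; = 37; G_2 = 37−1 = 36
step 2: 36 = 6^2; sub 7 for 6: 7^2; = 49; G_3 = 49−1 = 48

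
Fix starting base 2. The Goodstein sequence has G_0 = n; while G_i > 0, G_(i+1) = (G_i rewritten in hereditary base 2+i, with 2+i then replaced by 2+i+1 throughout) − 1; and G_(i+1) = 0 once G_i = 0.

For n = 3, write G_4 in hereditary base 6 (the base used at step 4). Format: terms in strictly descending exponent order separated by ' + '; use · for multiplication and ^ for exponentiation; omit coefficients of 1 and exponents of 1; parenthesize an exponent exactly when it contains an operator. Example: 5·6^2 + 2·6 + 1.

(0) 3|_2 = 2 + 1 ↦ 3 + 1|_3 = 4 ⇒ 3
(1) 3|_3 = 3 ↦ 4|_4 = 4 ⇒ 3
(2) 3|_4 = 3 ↦ 3|_5 = 3 ⇒ 2
(3) 2|_5 = 2 ↦ 2|_6 = 2 ⇒ 1
(4) 1|_6 = 1 ↦ 1|_7 = 1 ⇒ 0

1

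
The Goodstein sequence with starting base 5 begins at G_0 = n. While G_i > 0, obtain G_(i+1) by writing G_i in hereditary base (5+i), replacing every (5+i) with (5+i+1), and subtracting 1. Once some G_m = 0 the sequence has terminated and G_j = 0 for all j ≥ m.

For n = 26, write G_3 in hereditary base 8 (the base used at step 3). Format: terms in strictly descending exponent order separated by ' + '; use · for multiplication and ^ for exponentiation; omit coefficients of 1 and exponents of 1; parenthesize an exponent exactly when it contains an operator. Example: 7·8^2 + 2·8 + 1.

G_0 = 26. HB_5(26) = 5^2 + 1. Bump = 37. G_1 = 36.
G_1 = 36. HB_6(36) = 6^2. Bump = 49. G_2 = 48.
G_2 = 48. HB_7(48) = 6·7 + 6. Bump = 54. G_3 = 53.
G_3 = 53. HB_8(53) = 6·8 + 5. Bump = 59. G_4 = 58.

6·8 + 5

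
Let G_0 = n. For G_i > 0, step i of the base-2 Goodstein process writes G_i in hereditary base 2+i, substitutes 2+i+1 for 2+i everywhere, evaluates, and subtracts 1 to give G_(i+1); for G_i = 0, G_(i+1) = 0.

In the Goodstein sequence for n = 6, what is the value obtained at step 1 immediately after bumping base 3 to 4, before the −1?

258

(0) 6|_2 = 2^2 + 2 ↦ 3^3 + 3|_3 = 30 ⇒ 29
(1) 29|_3 = 3^3 + 2 ↦ 4^4 + 2|_4 = 258 ⇒ 257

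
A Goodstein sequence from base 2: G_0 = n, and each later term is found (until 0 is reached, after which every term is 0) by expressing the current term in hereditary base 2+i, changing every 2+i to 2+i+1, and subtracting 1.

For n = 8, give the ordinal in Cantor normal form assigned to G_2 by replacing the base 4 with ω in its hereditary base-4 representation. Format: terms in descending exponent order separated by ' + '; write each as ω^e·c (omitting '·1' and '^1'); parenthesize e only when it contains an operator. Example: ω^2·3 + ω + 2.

G_0 = 8. HB_2(8) = 2^(2 + 1). Bump = 81. G_1 = 80.
G_1 = 80. HB_3(80) = 2·3^3 + 2·3^2 + 2·3 + 2. Bump = 554. G_2 = 553.
G_2 = 553. HB_4(553) = 2·4^4 + 2·4^2 + 2·4 + 1. Bump = 6311. G_3 = 6310.

ω^ω·2 + ω^2·2 + ω·2 + 1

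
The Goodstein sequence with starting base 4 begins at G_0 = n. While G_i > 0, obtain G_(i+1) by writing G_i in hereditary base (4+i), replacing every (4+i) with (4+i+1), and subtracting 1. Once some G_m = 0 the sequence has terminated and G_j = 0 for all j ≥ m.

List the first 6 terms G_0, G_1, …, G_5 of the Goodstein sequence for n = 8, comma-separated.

(0) 8|_4 = 2·4 ↦ 2·5|_5 = 10 ⇒ 9
(1) 9|_5 = 5 + 4 ↦ 6 + 4|_6 = 10 ⇒ 9
(2) 9|_6 = 6 + 3 ↦ 7 + 3|_7 = 10 ⇒ 9
(3) 9|_7 = 7 + 2 ↦ 8 + 2|_8 = 10 ⇒ 9
(4) 9|_8 = 8 + 1 ↦ 9 + 1|_9 = 10 ⇒ 9

8, 9, 9, 9, 9, 9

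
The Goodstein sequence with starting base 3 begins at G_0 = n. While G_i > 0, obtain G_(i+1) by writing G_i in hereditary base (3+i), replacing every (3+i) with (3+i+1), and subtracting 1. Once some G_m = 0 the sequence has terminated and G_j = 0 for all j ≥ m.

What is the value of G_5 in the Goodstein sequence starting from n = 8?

i=0: 8 = 2·3 + 2 (b=3); 3→4: 2·4 + 2 = 10; 10−1 = 9
i=1: 9 = 2·4 + 1 (b=4); 4→5: 2·5 + 1 = 11; 11−1 = 10
i=2: 10 = 2·5 (b=5); 5→6: 2·6 = 12; 12−1 = 11
i=3: 11 = 6 + 5 (b=6); 6→7: 7 + 5 = 12; 12−1 = 11
i=4: 11 = 7 + 4 (b=7); 7→8: 8 + 4 = 12; 12−1 = 11
i=5: 11 = 8 + 3 (b=8); 8→9: 9 + 3 = 12; 12−1 = 11

11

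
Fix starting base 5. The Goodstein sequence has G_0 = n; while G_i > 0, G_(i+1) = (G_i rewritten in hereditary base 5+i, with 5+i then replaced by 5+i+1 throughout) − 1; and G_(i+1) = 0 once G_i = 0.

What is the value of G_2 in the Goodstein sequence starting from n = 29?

51

G_0=29  [base 5] 5^2 + 4  →[5↦6]→  6^2 + 4 = 40  −1 ⇒ G_1=39
G_1=39  [base 6] 6^2 + 3  →[6↦7]→  7^2 + 3 = 52  −1 ⇒ G_2=51
G_2=51  [base 7] 7^2 + 2  →[7↦8]→  8^2 + 2 = 66  −1 ⇒ G_3=65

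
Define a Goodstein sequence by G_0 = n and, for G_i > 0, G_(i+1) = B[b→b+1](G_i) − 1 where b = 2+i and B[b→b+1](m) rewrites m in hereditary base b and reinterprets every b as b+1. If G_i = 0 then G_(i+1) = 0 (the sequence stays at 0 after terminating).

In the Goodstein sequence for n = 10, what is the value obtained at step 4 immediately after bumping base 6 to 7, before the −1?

G_0=10  [base 2] 2^(2 + 1) + 2  →[2↦3]→  3^(3 + 1) + 3 = 84  −1 ⇒ G_1=83
G_1=83  [base 3] 3^(3 + 1) + 2  →[3↦4]→  4^(4 + 1) + 2 = 1026  −1 ⇒ G_2=1025
G_2=1025  [base 4] 4^(4 + 1) + 1  →[4↦5]→  5^(5 + 1) + 1 = 15626  −1 ⇒ G_3=15625
G_3=15625  [base 5] 5^(5 + 1)  →[5↦6]→  6^(6 + 1) = 279936  −1 ⇒ G_4=279935
G_4=279935  [base 6] 5·6^6 + 5·6^5 + 5·6^4 + 5·6^3 + 5·6^2 + 5·6 + 5  →[6↦7]→  5·7^7 + 5·7^5 + 5·7^4 + 5·7^3 + 5·7^2 + 5·7 + 5 = 4215755  −1 ⇒ G_5=4215754

4215755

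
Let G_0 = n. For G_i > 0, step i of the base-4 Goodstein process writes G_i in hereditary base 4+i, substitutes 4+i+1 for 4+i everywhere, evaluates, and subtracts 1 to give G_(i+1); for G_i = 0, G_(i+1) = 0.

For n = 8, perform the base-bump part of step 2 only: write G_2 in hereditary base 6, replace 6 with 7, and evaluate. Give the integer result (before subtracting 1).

[0] 8 ≡ 2·4 (base 4). Lift 5: 10. −1: 9.
[1] 9 ≡ 5 + 4 (base 5). Lift 6: 10. −1: 9.

10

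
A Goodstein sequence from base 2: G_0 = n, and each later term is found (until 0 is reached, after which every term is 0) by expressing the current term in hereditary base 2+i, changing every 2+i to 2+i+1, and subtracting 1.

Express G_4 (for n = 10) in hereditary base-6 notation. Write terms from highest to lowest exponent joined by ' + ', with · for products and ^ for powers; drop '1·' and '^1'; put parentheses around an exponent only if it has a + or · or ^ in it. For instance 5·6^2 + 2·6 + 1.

[0] 10 ≡ 2^(2 + 1) + 2 (base 2). Lift 3: 84. −1: 83.
[1] 83 ≡ 3^(3 + 1) + 2 (base 3). Lift 4: 1026. −1: 1025.
[2] 1025 ≡ 4^(4 + 1) + 1 (base 4). Lift 5: 15626. −1: 15625.
[3] 15625 ≡ 5^(5 + 1) (base 5). Lift 6: 279936. −1: 279935.
[4] 279935 ≡ 5·6^6 + 5·6^5 + 5·6^4 + 5·6^3 + 5·6^2 + 5·6 + 5 (base 6). Lift 7: 4215755. −1: 4215754.

5·6^6 + 5·6^5 + 5·6^4 + 5·6^3 + 5·6^2 + 5·6 + 5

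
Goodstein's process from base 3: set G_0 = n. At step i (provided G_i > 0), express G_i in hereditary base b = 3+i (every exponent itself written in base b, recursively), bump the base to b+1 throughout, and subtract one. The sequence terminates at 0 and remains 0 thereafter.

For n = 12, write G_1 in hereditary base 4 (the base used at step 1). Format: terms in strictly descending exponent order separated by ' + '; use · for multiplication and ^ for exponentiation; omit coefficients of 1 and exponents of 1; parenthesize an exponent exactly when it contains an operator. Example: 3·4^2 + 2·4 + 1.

4^2 + 3

[0] 12 ≡ 3^2 + 3 (base 3). Lift 4: 20. −1: 19.
[1] 19 ≡ 4^2 + 3 (base 4). Lift 5: 28. −1: 27.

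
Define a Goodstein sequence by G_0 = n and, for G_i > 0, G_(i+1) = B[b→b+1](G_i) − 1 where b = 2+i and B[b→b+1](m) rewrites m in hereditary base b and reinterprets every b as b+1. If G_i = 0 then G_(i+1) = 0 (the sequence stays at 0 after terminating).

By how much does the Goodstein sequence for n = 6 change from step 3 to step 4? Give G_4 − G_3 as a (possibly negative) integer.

G_0=6  [base 2] 2^2 + 2  →[2↦3]→  3^3 + 3 = 30  −1 ⇒ G_1=29
G_1=29  [base 3] 3^3 + 2  →[3↦4]→  4^4 + 2 = 258  −1 ⇒ G_2=257
G_2=257  [base 4] 4^4 + 1  →[4↦5]→  5^5 + 1 = 3126  −1 ⇒ G_3=3125
G_3=3125  [base 5] 5^5  →[5↦6]→  6^6 = 46656  −1 ⇒ G_4=46655

43530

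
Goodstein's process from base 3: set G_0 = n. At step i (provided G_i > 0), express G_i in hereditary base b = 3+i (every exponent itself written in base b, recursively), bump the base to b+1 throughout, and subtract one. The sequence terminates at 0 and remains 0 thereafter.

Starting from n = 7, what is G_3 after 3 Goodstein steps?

9

G_0=7  [base 3] 2·3 + 1  →[3↦4]→  2·4 + 1 = 9  −1 ⇒ G_1=8
G_1=8  [base 4] 2·4  →[4↦5]→  2·5 = 10  −1 ⇒ G_2=9
G_2=9  [base 5] 5 + 4  →[5↦6]→  6 + 4 = 10  −1 ⇒ G_3=9
G_3=9  [base 6] 6 + 3  →[6↦7]→  7 + 3 = 10  −1 ⇒ G_4=9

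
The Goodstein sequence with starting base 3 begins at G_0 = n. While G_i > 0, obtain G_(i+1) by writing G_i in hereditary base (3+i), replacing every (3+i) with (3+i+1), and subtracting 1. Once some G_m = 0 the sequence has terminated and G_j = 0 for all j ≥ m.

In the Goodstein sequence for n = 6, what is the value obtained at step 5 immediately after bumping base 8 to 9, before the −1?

7

G_0=6  [base 3] 2·3  →[3↦4]→  2·4 = 8  −1 ⇒ G_1=7
G_1=7  [base 4] 4 + 3  →[4↦5]→  5 + 3 = 8  −1 ⇒ G_2=7
G_2=7  [base 5] 5 + 2  →[5↦6]→  6 + 2 = 8  −1 ⇒ G_3=7
G_3=7  [base 6] 6 + 1  →[6↦7]→  7 + 1 = 8  −1 ⇒ G_4=7
G_4=7  [base 7] 7  →[7↦8]→  8 = 8  −1 ⇒ G_5=7
G_5=7  [base 8] 7  →[8↦9]→  7 = 7  −1 ⇒ G_6=6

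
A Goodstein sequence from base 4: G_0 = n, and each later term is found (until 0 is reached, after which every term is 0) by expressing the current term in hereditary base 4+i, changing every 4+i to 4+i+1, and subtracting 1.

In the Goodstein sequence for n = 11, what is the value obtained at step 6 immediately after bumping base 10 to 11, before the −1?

i=0: 11 = 2·4 + 3 (b=4); 4→5: 2·5 + 3 = 13; 13−1 = 12
i=1: 12 = 2·5 + 2 (b=5); 5→6: 2·6 + 2 = 14; 14−1 = 13
i=2: 13 = 2·6 + 1 (b=6); 6→7: 2·7 + 1 = 15; 15−1 = 14
i=3: 14 = 2·7 (b=7); 7→8: 2·8 = 16; 16−1 = 15
i=4: 15 = 8 + 7 (b=8); 8→9: 9 + 7 = 16; 16−1 = 15
i=5: 15 = 9 + 6 (b=9); 9→10: 10 + 6 = 16; 16−1 = 15
i=6: 15 = 10 + 5 (b=10); 10→11: 11 + 5 = 16; 16−1 = 15

16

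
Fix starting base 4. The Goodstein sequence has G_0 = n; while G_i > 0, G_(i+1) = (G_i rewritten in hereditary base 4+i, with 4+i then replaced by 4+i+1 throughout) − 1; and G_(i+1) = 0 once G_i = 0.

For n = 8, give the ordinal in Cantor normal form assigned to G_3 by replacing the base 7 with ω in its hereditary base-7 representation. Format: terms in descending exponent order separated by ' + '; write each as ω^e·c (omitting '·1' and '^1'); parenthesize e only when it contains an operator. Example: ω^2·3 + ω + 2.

G_0=8  [base 4] 2·4  →[4↦5]→  2·5 = 10  −1 ⇒ G_1=9
G_1=9  [base 5] 5 + 4  →[5↦6]→  6 + 4 = 10  −1 ⇒ G_2=9
G_2=9  [base 6] 6 + 3  →[6↦7]→  7 + 3 = 10  −1 ⇒ G_3=9
G_3=9  [base 7] 7 + 2  →[7↦8]→  8 + 2 = 10  −1 ⇒ G_4=9

ω + 2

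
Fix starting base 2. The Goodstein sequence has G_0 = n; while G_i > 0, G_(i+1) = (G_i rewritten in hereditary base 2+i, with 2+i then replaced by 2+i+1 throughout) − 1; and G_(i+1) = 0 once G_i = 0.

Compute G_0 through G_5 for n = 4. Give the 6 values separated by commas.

4 —HB2→ 2^2 —bump→ 3^3 = 27 —(−1)→ 26
26 —HB3→ 2·3^2 + 2·3 + 2 —bump→ 2·4^2 + 2·4 + 2 = 42 —(−1)→ 41
41 —HB4→ 2·4^2 + 2·4 + 1 —bump→ 2·5^2 + 2·5 + 1 = 61 —(−1)→ 60
60 —HB5→ 2·5^2 + 2·5 —bump→ 2·6^2 + 2·6 = 84 —(−1)→ 83
83 —HB6→ 2·6^2 + 6 + 5 —bump→ 2·7^2 + 7 + 5 = 110 —(−1)→ 109

4, 26, 41, 60, 83, 109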